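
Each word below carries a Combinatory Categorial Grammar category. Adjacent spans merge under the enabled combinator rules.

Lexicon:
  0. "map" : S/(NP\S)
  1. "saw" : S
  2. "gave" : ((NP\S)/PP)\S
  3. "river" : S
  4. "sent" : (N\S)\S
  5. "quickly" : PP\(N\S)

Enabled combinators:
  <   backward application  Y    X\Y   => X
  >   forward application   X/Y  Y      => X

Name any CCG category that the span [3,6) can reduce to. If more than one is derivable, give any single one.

PP

[0,6] S   >
  [0,1] "map" : S/(NP\S)
  [1,6] NP\S   >
    [1,3] (NP\S)/PP   <
      [1,2] "saw" : S
      [2,3] "gave" : ((NP\S)/PP)\S
    [3,6] PP   <
      [3,5] N\S   <
        [3,4] "river" : S
        [4,5] "sent" : (N\S)\S
      [5,6] "quickly" : PP\(N\S)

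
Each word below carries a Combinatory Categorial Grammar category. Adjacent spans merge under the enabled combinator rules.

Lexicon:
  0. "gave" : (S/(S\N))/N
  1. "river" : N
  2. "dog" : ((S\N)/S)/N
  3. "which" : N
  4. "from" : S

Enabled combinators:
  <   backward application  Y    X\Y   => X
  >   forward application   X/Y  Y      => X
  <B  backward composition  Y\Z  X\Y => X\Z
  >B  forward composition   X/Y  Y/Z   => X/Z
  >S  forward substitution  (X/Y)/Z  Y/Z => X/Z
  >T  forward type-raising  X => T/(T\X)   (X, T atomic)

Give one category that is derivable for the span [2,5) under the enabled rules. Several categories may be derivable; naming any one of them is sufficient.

[0,5] S   >
  [0,2] S/(S\N)   >
    [0,1] "gave" : (S/(S\N))/N
    [1,2] "river" : N
  [2,5] S\N   >
    [2,4] (S\N)/S   >
      [2,3] "dog" : ((S\N)/S)/N
      [3,4] "which" : N
    [4,5] "from" : S

S\N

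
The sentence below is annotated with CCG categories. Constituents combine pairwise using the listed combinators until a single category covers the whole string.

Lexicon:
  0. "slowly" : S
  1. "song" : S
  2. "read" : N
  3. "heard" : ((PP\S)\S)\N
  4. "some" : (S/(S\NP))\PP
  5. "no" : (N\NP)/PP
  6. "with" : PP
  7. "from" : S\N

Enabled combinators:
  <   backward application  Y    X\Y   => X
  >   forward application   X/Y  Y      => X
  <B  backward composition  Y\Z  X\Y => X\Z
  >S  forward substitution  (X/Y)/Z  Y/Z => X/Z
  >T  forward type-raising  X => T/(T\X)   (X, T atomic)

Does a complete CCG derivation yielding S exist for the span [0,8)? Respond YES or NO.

[0,8] S   >
  [0,5] S/(S\NP)   <
    [0,4] PP   >
      [0,1] PP/(PP\S)   >T
        [0,1] "slowly" : S
      [1,4] PP\S   <
        [1,2] "song" : S
        [2,4] (PP\S)\S   <
          [2,3] "read" : N
          [3,4] "heard" : ((PP\S)\S)\N
    [4,5] "some" : (S/(S\NP))\PP
  [5,8] S\NP   <B
    [5,7] N\NP   >
      [5,6] "no" : (N\NP)/PP
      [6,7] "with" : PP
    [7,8] "from" : S\N

YES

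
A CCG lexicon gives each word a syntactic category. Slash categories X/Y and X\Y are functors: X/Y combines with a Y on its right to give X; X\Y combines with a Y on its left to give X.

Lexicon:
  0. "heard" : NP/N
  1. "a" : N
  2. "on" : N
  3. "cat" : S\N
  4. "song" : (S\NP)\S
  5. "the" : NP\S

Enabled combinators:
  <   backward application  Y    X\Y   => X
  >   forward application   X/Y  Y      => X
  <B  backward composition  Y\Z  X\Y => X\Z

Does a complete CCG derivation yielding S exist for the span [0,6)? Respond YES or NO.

NO

NP/N N N S\N (S\NP)\S NP\S
CKY chart[0,6] = {NP}; S ∉ chart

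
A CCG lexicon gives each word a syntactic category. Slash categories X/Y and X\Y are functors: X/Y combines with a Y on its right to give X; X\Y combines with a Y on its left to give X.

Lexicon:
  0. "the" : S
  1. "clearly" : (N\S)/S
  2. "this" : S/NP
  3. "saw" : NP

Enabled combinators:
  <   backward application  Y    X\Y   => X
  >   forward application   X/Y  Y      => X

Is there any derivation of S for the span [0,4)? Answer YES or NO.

NO

S (N\S)/S S/NP NP
CKY chart[0,4] = {N}; S ∉ chart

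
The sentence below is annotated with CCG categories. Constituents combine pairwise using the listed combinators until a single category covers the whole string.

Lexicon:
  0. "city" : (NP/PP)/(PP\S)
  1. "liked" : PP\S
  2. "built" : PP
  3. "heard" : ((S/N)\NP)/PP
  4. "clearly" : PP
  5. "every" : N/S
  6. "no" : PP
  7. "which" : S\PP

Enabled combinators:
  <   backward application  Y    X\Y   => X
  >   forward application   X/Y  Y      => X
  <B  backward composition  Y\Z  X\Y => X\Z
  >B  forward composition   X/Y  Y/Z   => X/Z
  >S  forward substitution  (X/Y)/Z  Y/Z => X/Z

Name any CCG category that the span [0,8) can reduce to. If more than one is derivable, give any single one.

[0,8] S   >
  [0,5] S/N   <
    [0,3] NP   >
      [0,2] NP/PP   >
        [0,1] "city" : (NP/PP)/(PP\S)
        [1,2] "liked" : PP\S
      [2,3] "built" : PP
    [3,5] (S/N)\NP   >
      [3,4] "heard" : ((S/N)\NP)/PP
      [4,5] "clearly" : PP
  [5,8] N   >
    [5,6] "every" : N/S
    [6,8] S   <
      [6,7] "no" : PP
      [7,8] "which" : S\PP

S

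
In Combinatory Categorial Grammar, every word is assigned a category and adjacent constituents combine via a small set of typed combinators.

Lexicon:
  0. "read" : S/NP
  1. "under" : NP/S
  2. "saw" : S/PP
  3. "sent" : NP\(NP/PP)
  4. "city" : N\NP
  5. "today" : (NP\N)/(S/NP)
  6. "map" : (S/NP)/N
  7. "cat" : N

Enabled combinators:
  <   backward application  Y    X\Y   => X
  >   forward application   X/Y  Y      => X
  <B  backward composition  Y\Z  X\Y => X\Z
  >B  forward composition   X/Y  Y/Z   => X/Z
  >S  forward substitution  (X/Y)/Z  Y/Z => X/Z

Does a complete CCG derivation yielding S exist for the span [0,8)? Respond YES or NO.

YES

[0,8] S   >
  [0,1] "read" : S/NP
  [1,8] NP   <
    [1,5] N   <
      [1,4] NP   <
        [1,3] NP/PP   >B
          [1,2] "under" : NP/S
          [2,3] "saw" : S/PP
        [3,4] "sent" : NP\(NP/PP)
      [4,5] "city" : N\NP
    [5,8] NP\N   >
      [5,6] "today" : (NP\N)/(S/NP)
      [6,8] S/NP   >
        [6,7] "map" : (S/NP)/N
        [7,8] "cat" : N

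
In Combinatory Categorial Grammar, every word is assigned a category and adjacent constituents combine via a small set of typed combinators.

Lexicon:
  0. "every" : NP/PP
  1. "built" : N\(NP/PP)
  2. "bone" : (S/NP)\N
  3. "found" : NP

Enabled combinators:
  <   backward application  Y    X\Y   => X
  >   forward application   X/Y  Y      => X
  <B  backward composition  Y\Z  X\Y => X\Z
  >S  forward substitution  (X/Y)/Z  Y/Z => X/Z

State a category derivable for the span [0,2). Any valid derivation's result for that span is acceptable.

N

[0,4] S   >
  [0,3] S/NP   <
    [0,2] N   <
      [0,1] "every" : NP/PP
      [1,2] "built" : N\(NP/PP)
    [2,3] "bone" : (S/NP)\N
  [3,4] "found" : NP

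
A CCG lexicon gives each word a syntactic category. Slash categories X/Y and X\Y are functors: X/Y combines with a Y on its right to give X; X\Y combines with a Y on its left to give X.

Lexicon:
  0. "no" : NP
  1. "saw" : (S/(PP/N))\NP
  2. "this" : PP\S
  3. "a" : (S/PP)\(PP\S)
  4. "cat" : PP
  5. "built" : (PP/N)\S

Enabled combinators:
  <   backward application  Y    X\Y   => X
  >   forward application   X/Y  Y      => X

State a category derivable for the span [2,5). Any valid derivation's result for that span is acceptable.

[0,6] S   >
  [0,2] S/(PP/N)   <
    [0,1] "no" : NP
    [1,2] "saw" : (S/(PP/N))\NP
  [2,6] PP/N   <
    [2,5] S   >
      [2,4] S/PP   <
        [2,3] "this" : PP\S
        [3,4] "a" : (S/PP)\(PP\S)
      [4,5] "cat" : PP
    [5,6] "built" : (PP/N)\S

S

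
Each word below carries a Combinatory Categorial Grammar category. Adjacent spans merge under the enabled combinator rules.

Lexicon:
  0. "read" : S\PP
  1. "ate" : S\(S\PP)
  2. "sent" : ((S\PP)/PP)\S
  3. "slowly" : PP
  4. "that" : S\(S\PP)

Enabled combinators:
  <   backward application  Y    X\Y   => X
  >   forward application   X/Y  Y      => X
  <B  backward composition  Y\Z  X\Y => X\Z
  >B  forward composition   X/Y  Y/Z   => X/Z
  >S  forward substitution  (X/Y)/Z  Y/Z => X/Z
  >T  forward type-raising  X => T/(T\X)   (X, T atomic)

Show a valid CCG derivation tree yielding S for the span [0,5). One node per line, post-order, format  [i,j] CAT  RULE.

[0,1] S\PP  lex  "read"
[1,2] S\(S\PP)  lex  "ate"
[0,2] S  <  k=1
[2,3] ((S\PP)/PP)\S  lex  "sent"
[0,3] (S\PP)/PP  <  k=2
[3,4] PP  lex  "slowly"
[0,4] S\PP  >  k=3
[4,5] S\(S\PP)  lex  "that"
[0,5] S  <  k=4

[0,5] S   <
  [0,4] S\PP   >
    [0,3] (S\PP)/PP   <
      [0,2] S   <
        [0,1] "read" : S\PP
        [1,2] "ate" : S\(S\PP)
      [2,3] "sent" : ((S\PP)/PP)\S
    [3,4] "slowly" : PP
  [4,5] "that" : S\(S\PP)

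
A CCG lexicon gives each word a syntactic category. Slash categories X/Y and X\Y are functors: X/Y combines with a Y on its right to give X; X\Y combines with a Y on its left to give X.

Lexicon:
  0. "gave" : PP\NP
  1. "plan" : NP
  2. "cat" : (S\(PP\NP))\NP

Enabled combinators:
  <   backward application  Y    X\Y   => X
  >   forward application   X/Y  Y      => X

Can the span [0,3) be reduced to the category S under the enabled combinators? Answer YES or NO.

YES

[0,3] S   <
  [0,1] "gave" : PP\NP
  [1,3] S\(PP\NP)   <
    [1,2] "plan" : NP
    [2,3] "cat" : (S\(PP\NP))\NP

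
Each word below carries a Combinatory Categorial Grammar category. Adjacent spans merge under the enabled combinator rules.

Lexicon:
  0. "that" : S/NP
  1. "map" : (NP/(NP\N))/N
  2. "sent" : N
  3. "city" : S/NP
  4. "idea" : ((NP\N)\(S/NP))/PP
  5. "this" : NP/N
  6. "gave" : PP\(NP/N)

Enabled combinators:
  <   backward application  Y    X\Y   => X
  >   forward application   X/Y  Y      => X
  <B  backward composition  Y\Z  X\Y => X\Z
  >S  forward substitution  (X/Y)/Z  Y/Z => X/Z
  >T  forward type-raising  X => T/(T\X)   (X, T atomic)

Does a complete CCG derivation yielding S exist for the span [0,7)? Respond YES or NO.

[0,7] S   >
  [0,1] "that" : S/NP
  [1,7] NP   >
    [1,3] NP/(NP\N)   >
      [1,2] "map" : (NP/(NP\N))/N
      [2,3] "sent" : N
    [3,7] NP\N   <
      [3,4] "city" : S/NP
      [4,7] (NP\N)\(S/NP)   >
        [4,5] "idea" : ((NP\N)\(S/NP))/PP
        [5,7] PP   <
          [5,6] "this" : NP/N
          [6,7] "gave" : PP\(NP/N)

YES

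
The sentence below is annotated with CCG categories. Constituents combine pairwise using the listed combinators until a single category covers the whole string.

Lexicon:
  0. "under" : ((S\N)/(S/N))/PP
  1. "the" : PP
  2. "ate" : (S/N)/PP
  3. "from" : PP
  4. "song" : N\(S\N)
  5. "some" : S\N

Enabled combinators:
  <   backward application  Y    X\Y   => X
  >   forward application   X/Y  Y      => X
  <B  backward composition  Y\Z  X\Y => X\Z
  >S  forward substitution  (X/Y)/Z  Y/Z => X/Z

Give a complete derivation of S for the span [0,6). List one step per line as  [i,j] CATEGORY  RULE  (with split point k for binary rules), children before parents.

[0,6] S   <
  [0,5] N   <
    [0,4] S\N   >
      [0,2] (S\N)/(S/N)   >
        [0,1] "under" : ((S\N)/(S/N))/PP
        [1,2] "the" : PP
      [2,4] S/N   >
        [2,3] "ate" : (S/N)/PP
        [3,4] "from" : PP
    [4,5] "song" : N\(S\N)
  [5,6] "some" : S\N

[0,1] ((S\N)/(S/N))/PP  lex  "under"
[1,2] PP  lex  "the"
[0,2] (S\N)/(S/N)  >  k=1
[2,3] (S/N)/PP  lex  "ate"
[3,4] PP  lex  "from"
[2,4] S/N  >  k=3
[0,4] S\N  >  k=2
[4,5] N\(S\N)  lex  "song"
[0,5] N  <  k=4
[5,6] S\N  lex  "some"
[0,6] S  <  k=5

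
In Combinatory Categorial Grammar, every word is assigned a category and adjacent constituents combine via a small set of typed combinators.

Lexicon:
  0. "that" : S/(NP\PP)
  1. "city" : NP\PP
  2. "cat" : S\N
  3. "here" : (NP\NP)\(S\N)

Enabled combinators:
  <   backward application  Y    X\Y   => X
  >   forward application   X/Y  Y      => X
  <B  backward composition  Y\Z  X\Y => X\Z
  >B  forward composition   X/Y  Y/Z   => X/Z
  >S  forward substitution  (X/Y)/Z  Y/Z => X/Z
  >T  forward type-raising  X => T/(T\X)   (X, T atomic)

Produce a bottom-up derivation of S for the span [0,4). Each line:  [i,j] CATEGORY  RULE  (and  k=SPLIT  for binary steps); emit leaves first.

[0,4] S   >
  [0,1] "that" : S/(NP\PP)
  [1,4] NP\PP   <B
    [1,2] "city" : NP\PP
    [2,4] NP\NP   <
      [2,3] "cat" : S\N
      [3,4] "here" : (NP\NP)\(S\N)

[0,1] S/(NP\PP)  lex  "that"
[1,2] NP\PP  lex  "city"
[2,3] S\N  lex  "cat"
[3,4] (NP\NP)\(S\N)  lex  "here"
[2,4] NP\NP  <  k=3
[1,4] NP\PP  <B  k=2
[0,4] S  >  k=1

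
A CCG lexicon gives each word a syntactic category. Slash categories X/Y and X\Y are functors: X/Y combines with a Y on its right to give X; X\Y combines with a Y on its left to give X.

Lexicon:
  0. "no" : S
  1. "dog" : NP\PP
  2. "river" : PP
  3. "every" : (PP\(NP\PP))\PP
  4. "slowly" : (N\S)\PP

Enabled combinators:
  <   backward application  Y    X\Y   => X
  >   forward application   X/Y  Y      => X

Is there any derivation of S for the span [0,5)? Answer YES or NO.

NO

S NP\PP PP (PP\(NP\PP))\PP (N\S)\PP
CKY chart[0,5] = {N}; S ∉ chart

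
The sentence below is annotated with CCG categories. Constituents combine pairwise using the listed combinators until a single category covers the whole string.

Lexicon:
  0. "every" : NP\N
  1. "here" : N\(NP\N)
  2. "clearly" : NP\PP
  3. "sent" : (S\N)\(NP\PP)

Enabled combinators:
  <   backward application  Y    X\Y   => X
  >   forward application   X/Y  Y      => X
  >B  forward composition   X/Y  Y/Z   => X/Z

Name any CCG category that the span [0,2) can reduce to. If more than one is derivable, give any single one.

N

[0,4] S   <
  [0,2] N   <
    [0,1] "every" : NP\N
    [1,2] "here" : N\(NP\N)
  [2,4] S\N   <
    [2,3] "clearly" : NP\PP
    [3,4] "sent" : (S\N)\(NP\PP)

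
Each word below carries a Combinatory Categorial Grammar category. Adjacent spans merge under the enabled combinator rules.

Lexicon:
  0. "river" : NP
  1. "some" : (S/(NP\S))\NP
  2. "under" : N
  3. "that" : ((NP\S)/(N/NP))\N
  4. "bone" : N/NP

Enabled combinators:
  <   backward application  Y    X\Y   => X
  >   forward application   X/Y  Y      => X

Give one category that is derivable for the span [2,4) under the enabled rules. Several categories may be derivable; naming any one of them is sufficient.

(NP\S)/(N/NP)

[0,5] S   >
  [0,2] S/(NP\S)   <
    [0,1] "river" : NP
    [1,2] "some" : (S/(NP\S))\NP
  [2,5] NP\S   >
    [2,4] (NP\S)/(N/NP)   <
      [2,3] "under" : N
      [3,4] "that" : ((NP\S)/(N/NP))\N
    [4,5] "bone" : N/NP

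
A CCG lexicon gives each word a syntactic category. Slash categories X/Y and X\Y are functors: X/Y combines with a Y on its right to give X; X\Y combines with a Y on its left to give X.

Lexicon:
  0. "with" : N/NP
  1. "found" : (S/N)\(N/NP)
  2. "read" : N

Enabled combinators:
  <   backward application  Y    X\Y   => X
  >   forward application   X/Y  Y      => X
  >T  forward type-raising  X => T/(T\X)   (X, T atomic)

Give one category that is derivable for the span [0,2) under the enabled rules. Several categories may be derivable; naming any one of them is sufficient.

S/N

[0,3] S   >
  [0,2] S/N   <
    [0,1] "with" : N/NP
    [1,2] "found" : (S/N)\(N/NP)
  [2,3] "read" : N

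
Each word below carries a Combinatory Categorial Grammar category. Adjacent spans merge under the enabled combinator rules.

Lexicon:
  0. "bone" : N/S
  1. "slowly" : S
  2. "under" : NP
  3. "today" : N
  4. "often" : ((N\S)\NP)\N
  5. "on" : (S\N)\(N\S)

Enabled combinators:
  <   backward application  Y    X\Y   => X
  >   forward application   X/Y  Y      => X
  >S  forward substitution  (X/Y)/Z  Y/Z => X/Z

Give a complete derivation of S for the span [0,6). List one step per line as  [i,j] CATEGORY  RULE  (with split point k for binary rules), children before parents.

[0,1] N/S  lex  "bone"
[1,2] S  lex  "slowly"
[0,2] N  >  k=1
[2,3] NP  lex  "under"
[3,4] N  lex  "today"
[4,5] ((N\S)\NP)\N  lex  "often"
[3,5] (N\S)\NP  <  k=4
[2,5] N\S  <  k=3
[5,6] (S\N)\(N\S)  lex  "on"
[2,6] S\N  <  k=5
[0,6] S  <  k=2

[0,6] S   <
  [0,2] N   >
    [0,1] "bone" : N/S
    [1,2] "slowly" : S
  [2,6] S\N   <
    [2,5] N\S   <
      [2,3] "under" : NP
      [3,5] (N\S)\NP   <
        [3,4] "today" : N
        [4,5] "often" : ((N\S)\NP)\N
    [5,6] "on" : (S\N)\(N\S)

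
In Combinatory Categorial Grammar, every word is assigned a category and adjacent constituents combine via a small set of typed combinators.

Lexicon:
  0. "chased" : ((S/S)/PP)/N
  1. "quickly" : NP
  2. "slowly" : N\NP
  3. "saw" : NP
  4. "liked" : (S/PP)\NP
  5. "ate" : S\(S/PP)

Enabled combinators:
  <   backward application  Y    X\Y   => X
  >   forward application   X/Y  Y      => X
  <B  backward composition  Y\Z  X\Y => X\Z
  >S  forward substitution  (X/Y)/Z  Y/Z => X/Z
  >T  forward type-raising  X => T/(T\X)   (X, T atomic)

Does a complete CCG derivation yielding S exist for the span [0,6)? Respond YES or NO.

[0,6] S   <
  [0,5] S/PP   >S
    [0,3] (S/S)/PP   >
      [0,1] "chased" : ((S/S)/PP)/N
      [1,3] N   <
        [1,2] "quickly" : NP
        [2,3] "slowly" : N\NP
    [3,5] S/PP   <
      [3,4] "saw" : NP
      [4,5] "liked" : (S/PP)\NP
  [5,6] "ate" : S\(S/PP)

YES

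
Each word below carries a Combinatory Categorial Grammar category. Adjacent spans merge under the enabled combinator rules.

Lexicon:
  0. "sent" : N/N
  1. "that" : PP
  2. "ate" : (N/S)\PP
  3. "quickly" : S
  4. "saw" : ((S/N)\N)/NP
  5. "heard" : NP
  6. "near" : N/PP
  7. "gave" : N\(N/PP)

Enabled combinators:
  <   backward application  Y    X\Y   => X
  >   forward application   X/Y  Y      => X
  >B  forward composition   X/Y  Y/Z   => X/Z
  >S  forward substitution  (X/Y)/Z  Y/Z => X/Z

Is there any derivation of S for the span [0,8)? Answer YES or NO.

[0,8] S   >
  [0,6] S/N   <
    [0,4] N   >
      [0,3] N/S   >B
        [0,1] "sent" : N/N
        [1,3] N/S   <
          [1,2] "that" : PP
          [2,3] "ate" : (N/S)\PP
      [3,4] "quickly" : S
    [4,6] (S/N)\N   >
      [4,5] "saw" : ((S/N)\N)/NP
      [5,6] "heard" : NP
  [6,8] N   <
    [6,7] "near" : N/PP
    [7,8] "gave" : N\(N/PP)

YES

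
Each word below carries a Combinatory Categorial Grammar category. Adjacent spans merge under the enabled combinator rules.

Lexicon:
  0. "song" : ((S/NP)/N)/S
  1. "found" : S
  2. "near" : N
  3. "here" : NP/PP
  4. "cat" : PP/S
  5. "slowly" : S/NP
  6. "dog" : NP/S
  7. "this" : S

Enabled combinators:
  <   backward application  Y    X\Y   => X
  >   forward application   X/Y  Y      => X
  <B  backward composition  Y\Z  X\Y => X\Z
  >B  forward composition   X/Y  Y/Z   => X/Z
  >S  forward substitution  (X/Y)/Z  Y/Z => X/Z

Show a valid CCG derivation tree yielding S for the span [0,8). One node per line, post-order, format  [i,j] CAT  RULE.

[0,1] ((S/NP)/N)/S  lex  "song"
[1,2] S  lex  "found"
[0,2] (S/NP)/N  >  k=1
[2,3] N  lex  "near"
[0,3] S/NP  >  k=2
[3,4] NP/PP  lex  "here"
[4,5] PP/S  lex  "cat"
[5,6] S/NP  lex  "slowly"
[4,6] PP/NP  >B  k=5
[3,6] NP/NP  >B  k=4
[0,6] S/NP  >B  k=3
[6,7] NP/S  lex  "dog"
[7,8] S  lex  "this"
[6,8] NP  >  k=7
[0,8] S  >  k=6

[0,8] S   >
  [0,6] S/NP   >B
    [0,3] S/NP   >
      [0,2] (S/NP)/N   >
        [0,1] "song" : ((S/NP)/N)/S
        [1,2] "found" : S
      [2,3] "near" : N
    [3,6] NP/NP   >B
      [3,4] "here" : NP/PP
      [4,6] PP/NP   >B
        [4,5] "cat" : PP/S
        [5,6] "slowly" : S/NP
  [6,8] NP   >
    [6,7] "dog" : NP/S
    [7,8] "this" : S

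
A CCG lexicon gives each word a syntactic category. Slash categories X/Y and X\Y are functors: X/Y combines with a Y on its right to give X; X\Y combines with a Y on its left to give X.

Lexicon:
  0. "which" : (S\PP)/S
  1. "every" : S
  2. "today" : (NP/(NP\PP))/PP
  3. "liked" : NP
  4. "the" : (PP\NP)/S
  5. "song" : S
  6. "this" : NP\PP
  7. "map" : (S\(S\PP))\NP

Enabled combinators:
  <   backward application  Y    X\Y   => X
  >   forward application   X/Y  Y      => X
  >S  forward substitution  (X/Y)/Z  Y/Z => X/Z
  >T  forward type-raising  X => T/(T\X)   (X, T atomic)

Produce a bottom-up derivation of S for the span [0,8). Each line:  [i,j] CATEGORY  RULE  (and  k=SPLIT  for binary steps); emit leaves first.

[0,1] (S\PP)/S  lex  "which"
[1,2] S  lex  "every"
[0,2] S\PP  >  k=1
[2,3] (NP/(NP\PP))/PP  lex  "today"
[3,4] NP  lex  "liked"
[3,4] PP/(PP\NP)  >T
[4,5] (PP\NP)/S  lex  "the"
[5,6] S  lex  "song"
[4,6] PP\NP  >  k=5
[3,6] PP  >  k=4
[2,6] NP/(NP\PP)  >  k=3
[6,7] NP\PP  lex  "this"
[2,7] NP  >  k=6
[7,8] (S\(S\PP))\NP  lex  "map"
[2,8] S\(S\PP)  <  k=7
[0,8] S  <  k=2

[0,8] S   <
  [0,2] S\PP   >
    [0,1] "which" : (S\PP)/S
    [1,2] "every" : S
  [2,8] S\(S\PP)   <
    [2,7] NP   >
      [2,6] NP/(NP\PP)   >
        [2,3] "today" : (NP/(NP\PP))/PP
        [3,6] PP   >
          [3,4] PP/(PP\NP)   >T
            [3,4] "liked" : NP
          [4,6] PP\NP   >
            [4,5] "the" : (PP\NP)/S
            [5,6] "song" : S
      [6,7] "this" : NP\PP
    [7,8] "map" : (S\(S\PP))\NP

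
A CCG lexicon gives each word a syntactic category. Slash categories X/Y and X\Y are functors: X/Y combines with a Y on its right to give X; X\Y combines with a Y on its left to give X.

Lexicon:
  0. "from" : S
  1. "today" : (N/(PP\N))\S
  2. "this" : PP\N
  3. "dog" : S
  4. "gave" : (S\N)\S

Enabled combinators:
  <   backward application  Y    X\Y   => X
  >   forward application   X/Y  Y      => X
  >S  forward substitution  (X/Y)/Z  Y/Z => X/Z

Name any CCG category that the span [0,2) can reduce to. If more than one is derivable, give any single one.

[0,5] S   <
  [0,3] N   >
    [0,2] N/(PP\N)   <
      [0,1] "from" : S
      [1,2] "today" : (N/(PP\N))\S
    [2,3] "this" : PP\N
  [3,5] S\N   <
    [3,4] "dog" : S
    [4,5] "gave" : (S\N)\S

N/(PP\N)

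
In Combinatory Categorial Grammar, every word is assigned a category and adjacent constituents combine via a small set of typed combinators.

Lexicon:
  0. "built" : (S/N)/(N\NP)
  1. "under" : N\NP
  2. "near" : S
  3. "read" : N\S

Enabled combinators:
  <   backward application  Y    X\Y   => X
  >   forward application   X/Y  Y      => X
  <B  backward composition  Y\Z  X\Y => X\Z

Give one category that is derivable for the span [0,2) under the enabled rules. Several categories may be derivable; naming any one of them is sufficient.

S/N

[0,4] S   >
  [0,2] S/N   >
    [0,1] "built" : (S/N)/(N\NP)
    [1,2] "under" : N\NP
  [2,4] N   <
    [2,3] "near" : S
    [3,4] "read" : N\S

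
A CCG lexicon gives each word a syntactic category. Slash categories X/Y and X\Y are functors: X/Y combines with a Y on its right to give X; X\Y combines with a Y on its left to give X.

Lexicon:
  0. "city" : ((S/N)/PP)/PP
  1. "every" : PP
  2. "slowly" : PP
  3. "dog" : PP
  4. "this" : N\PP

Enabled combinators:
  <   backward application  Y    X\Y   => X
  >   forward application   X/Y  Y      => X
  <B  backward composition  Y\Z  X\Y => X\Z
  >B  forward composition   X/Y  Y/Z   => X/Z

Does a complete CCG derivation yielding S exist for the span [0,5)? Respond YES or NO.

[0,5] S   >
  [0,3] S/N   >
    [0,2] (S/N)/PP   >
      [0,1] "city" : ((S/N)/PP)/PP
      [1,2] "every" : PP
    [2,3] "slowly" : PP
  [3,5] N   <
    [3,4] "dog" : PP
    [4,5] "this" : N\PP

YES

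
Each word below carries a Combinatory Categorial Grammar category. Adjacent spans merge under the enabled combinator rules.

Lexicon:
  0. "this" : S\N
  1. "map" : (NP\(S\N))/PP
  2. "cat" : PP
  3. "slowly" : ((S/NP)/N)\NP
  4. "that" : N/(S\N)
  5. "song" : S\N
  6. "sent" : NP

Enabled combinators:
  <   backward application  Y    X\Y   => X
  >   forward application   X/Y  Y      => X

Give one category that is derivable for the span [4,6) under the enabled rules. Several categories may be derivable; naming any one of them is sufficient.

[0,7] S   >
  [0,6] S/NP   >
    [0,4] (S/NP)/N   <
      [0,3] NP   <
        [0,1] "this" : S\N
        [1,3] NP\(S\N)   >
          [1,2] "map" : (NP\(S\N))/PP
          [2,3] "cat" : PP
      [3,4] "slowly" : ((S/NP)/N)\NP
    [4,6] N   >
      [4,5] "that" : N/(S\N)
      [5,6] "song" : S\N
  [6,7] "sent" : NP

N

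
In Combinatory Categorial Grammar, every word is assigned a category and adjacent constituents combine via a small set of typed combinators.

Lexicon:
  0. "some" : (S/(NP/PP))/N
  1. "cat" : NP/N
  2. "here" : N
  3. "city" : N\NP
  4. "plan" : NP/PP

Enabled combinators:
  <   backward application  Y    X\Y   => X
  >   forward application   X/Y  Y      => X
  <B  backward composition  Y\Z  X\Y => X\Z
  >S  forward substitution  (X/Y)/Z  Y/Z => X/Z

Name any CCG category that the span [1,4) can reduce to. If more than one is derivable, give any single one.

N

[0,5] S   >
  [0,4] S/(NP/PP)   >
    [0,1] "some" : (S/(NP/PP))/N
    [1,4] N   <
      [1,3] NP   >
        [1,2] "cat" : NP/N
        [2,3] "here" : N
      [3,4] "city" : N\NP
  [4,5] "plan" : NP/PP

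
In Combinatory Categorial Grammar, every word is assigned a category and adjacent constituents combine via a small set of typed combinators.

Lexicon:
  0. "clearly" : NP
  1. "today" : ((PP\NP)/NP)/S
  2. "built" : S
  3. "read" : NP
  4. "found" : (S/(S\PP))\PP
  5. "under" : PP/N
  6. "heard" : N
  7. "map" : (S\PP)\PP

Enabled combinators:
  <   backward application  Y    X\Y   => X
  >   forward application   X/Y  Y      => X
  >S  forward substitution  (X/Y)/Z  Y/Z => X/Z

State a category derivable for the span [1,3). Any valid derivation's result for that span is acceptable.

(PP\NP)/NP

[0,8] S   >
  [0,5] S/(S\PP)   <
    [0,4] PP   <
      [0,1] "clearly" : NP
      [1,4] PP\NP   >
        [1,3] (PP\NP)/NP   >
          [1,2] "today" : ((PP\NP)/NP)/S
          [2,3] "built" : S
        [3,4] "read" : NP
    [4,5] "found" : (S/(S\PP))\PP
  [5,8] S\PP   <
    [5,7] PP   >
      [5,6] "under" : PP/N
      [6,7] "heard" : N
    [7,8] "map" : (S\PP)\PP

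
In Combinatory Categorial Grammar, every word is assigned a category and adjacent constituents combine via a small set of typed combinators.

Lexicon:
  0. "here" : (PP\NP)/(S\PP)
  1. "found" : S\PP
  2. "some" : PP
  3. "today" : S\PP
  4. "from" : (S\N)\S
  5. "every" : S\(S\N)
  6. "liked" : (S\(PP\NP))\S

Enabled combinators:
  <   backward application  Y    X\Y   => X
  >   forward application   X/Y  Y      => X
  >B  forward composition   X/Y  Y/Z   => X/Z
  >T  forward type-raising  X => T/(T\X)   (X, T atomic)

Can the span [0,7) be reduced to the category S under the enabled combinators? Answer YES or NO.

YES

[0,7] S   <
  [0,2] PP\NP   >
    [0,1] "here" : (PP\NP)/(S\PP)
    [1,2] "found" : S\PP
  [2,7] S\(PP\NP)   <
    [2,6] S   <
      [2,5] S\N   <
        [2,4] S   <
          [2,3] "some" : PP
          [3,4] "today" : S\PP
        [4,5] "from" : (S\N)\S
      [5,6] "every" : S\(S\N)
    [6,7] "liked" : (S\(PP\NP))\S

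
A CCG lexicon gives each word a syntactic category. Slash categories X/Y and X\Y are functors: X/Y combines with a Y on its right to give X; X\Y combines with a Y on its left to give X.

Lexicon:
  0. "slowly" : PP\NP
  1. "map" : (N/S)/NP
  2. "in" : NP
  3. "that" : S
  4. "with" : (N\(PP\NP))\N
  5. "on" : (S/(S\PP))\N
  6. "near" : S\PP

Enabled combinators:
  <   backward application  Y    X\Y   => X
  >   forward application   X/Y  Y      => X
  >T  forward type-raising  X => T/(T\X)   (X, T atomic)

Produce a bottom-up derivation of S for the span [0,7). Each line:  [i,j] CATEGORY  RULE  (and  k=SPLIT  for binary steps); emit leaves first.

[0,7] S   >
  [0,6] S/(S\PP)   <
    [0,5] N   <
      [0,1] "slowly" : PP\NP
      [1,5] N\(PP\NP)   <
        [1,4] N   >
          [1,3] N/S   >
            [1,2] "map" : (N/S)/NP
            [2,3] "in" : NP
          [3,4] "that" : S
        [4,5] "with" : (N\(PP\NP))\N
    [5,6] "on" : (S/(S\PP))\N
  [6,7] "near" : S\PP

[0,1] PP\NP  lex  "slowly"
[1,2] (N/S)/NP  lex  "map"
[2,3] NP  lex  "in"
[1,3] N/S  >  k=2
[3,4] S  lex  "that"
[1,4] N  >  k=3
[4,5] (N\(PP\NP))\N  lex  "with"
[1,5] N\(PP\NP)  <  k=4
[0,5] N  <  k=1
[5,6] (S/(S\PP))\N  lex  "on"
[0,6] S/(S\PP)  <  k=5
[6,7] S\PP  lex  "near"
[0,7] S  >  k=6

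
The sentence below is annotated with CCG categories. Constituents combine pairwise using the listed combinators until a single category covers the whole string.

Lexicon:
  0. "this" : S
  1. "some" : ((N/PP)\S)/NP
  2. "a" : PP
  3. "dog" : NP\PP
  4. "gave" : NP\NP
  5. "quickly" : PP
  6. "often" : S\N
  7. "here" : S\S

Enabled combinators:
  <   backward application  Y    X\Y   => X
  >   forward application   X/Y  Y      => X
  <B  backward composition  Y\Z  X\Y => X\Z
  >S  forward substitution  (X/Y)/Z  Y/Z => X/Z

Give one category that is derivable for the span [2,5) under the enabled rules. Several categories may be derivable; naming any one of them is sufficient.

NP

[0,8] S   <
  [0,6] N   >
    [0,5] N/PP   <
      [0,1] "this" : S
      [1,5] (N/PP)\S   >
        [1,2] "some" : ((N/PP)\S)/NP
        [2,5] NP   <
          [2,3] "a" : PP
          [3,5] NP\PP   <B
            [3,4] "dog" : NP\PP
            [4,5] "gave" : NP\NP
    [5,6] "quickly" : PP
  [6,8] S\N   <B
    [6,7] "often" : S\N
    [7,8] "here" : S\S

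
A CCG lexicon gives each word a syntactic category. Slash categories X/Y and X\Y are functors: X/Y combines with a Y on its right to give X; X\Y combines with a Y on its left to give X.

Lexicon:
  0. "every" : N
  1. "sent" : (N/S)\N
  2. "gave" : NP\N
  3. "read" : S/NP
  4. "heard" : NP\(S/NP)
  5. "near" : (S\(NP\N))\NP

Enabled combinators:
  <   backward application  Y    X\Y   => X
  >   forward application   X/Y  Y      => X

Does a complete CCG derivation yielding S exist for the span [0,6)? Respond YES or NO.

NO

N (N/S)\N NP\N S/NP NP\(S/NP) (S\(NP\N))\NP
CKY chart[0,6] = {N}; S ∉ chart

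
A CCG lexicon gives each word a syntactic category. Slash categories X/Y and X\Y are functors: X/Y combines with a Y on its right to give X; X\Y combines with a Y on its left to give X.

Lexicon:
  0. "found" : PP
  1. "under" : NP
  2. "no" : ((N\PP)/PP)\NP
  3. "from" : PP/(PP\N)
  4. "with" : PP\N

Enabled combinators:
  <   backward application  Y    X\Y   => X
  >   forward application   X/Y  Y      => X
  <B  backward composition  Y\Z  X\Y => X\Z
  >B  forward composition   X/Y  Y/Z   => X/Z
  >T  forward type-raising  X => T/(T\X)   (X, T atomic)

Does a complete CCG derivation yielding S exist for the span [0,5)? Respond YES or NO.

NO

PP NP ((N\PP)/PP)\NP PP/(PP\N) PP\N
CKY chart[0,5] = {N, N/(N\N), N/(PP\PP), NP/(NP\N), PP/(PP\N), S/(S\N)}; S ∉ chart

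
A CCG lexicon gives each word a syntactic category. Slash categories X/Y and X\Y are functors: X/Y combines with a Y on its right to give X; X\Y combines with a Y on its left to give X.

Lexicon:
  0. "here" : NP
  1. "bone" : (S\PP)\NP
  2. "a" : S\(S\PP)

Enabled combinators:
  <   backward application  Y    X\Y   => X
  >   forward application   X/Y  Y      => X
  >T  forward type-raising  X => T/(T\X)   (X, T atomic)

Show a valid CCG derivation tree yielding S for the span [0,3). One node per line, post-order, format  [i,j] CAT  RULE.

[0,1] NP  lex  "here"
[1,2] (S\PP)\NP  lex  "bone"
[0,2] S\PP  <  k=1
[2,3] S\(S\PP)  lex  "a"
[0,3] S  <  k=2

[0,3] S   <
  [0,2] S\PP   <
    [0,1] "here" : NP
    [1,2] "bone" : (S\PP)\NP
  [2,3] "a" : S\(S\PP)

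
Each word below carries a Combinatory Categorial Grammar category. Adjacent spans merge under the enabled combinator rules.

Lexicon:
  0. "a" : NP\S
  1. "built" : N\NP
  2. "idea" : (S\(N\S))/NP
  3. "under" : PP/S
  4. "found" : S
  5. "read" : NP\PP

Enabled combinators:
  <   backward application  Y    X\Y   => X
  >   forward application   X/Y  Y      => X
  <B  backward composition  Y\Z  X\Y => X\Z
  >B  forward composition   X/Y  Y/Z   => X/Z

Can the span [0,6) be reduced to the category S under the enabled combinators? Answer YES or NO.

YES

[0,6] S   <
  [0,2] N\S   <B
    [0,1] "a" : NP\S
    [1,2] "built" : N\NP
  [2,6] S\(N\S)   >
    [2,3] "idea" : (S\(N\S))/NP
    [3,6] NP   <
      [3,5] PP   >
        [3,4] "under" : PP/S
        [4,5] "found" : S
      [5,6] "read" : NP\PP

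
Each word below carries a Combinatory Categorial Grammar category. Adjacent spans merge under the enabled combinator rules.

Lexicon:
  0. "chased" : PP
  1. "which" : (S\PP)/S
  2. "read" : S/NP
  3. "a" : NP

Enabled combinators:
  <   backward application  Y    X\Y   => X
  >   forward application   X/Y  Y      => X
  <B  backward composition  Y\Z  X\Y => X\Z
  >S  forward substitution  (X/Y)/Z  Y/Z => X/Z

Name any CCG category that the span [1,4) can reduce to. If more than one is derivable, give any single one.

S\PP

[0,4] S   <
  [0,1] "chased" : PP
  [1,4] S\PP   >
    [1,2] "which" : (S\PP)/S
    [2,4] S   >
      [2,3] "read" : S/NP
      [3,4] "a" : NP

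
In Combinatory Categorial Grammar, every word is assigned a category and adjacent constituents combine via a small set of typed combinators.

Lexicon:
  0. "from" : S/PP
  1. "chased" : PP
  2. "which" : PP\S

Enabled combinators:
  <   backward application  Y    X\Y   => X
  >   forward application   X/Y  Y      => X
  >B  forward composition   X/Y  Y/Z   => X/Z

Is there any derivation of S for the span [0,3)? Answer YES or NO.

S/PP PP PP\S
CKY chart[0,3] = {PP}; S ∉ chart

NO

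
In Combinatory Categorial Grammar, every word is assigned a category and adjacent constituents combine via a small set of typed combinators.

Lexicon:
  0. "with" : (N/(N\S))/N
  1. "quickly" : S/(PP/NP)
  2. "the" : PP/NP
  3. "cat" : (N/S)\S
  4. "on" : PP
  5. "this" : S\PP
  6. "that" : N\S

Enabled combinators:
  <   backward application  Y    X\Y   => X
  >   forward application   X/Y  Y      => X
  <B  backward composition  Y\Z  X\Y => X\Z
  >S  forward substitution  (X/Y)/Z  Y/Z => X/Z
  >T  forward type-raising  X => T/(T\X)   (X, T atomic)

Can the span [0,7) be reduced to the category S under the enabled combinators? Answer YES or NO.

NO

(N/(N\S))/N S/(PP/NP) PP/NP (N/S)\S PP S\PP N\S
CKY chart[0,7] = {N, N/(N\N), NP/(NP\N), PP/(PP\N), S/(S\N)}; S ∉ chart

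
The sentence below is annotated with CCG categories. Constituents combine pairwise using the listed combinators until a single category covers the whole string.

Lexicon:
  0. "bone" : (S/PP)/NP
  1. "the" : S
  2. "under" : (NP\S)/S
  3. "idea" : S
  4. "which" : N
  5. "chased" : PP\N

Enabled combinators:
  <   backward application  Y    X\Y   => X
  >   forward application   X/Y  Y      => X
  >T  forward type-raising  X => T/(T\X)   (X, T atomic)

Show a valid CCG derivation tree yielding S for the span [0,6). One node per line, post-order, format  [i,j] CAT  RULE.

[0,6] S   >
  [0,4] S/PP   >
    [0,1] "bone" : (S/PP)/NP
    [1,4] NP   <
      [1,2] "the" : S
      [2,4] NP\S   >
        [2,3] "under" : (NP\S)/S
        [3,4] "idea" : S
  [4,6] PP   >
    [4,5] PP/(PP\N)   >T
      [4,5] "which" : N
    [5,6] "chased" : PP\N

[0,1] (S/PP)/NP  lex  "bone"
[1,2] S  lex  "the"
[2,3] (NP\S)/S  lex  "under"
[3,4] S  lex  "idea"
[2,4] NP\S  >  k=3
[1,4] NP  <  k=2
[0,4] S/PP  >  k=1
[4,5] N  lex  "which"
[4,5] PP/(PP\N)  >T
[5,6] PP\N  lex  "chased"
[4,6] PP  >  k=5
[0,6] S  >  k=4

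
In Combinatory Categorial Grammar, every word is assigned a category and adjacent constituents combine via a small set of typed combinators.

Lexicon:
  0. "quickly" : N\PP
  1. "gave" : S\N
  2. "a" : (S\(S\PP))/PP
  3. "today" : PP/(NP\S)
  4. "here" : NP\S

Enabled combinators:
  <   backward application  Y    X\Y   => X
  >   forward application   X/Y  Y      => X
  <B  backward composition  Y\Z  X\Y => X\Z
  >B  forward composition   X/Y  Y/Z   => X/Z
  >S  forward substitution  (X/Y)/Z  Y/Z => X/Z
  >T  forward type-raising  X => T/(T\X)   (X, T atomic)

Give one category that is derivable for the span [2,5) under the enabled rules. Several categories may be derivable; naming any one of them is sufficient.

[0,5] S   <
  [0,2] S\PP   <B
    [0,1] "quickly" : N\PP
    [1,2] "gave" : S\N
  [2,5] S\(S\PP)   >
    [2,3] "a" : (S\(S\PP))/PP
    [3,5] PP   >
      [3,4] "today" : PP/(NP\S)
      [4,5] "here" : NP\S

S\(S\PP)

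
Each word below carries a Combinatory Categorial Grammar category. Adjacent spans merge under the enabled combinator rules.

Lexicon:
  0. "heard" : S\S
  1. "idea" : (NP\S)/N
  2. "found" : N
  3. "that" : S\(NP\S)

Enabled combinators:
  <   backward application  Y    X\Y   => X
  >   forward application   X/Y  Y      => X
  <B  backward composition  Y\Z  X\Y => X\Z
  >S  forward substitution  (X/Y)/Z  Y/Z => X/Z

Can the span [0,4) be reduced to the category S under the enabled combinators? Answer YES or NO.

[0,4] S   <
  [0,3] NP\S   <B
    [0,1] "heard" : S\S
    [1,3] NP\S   >
      [1,2] "idea" : (NP\S)/N
      [2,3] "found" : N
  [3,4] "that" : S\(NP\S)

YES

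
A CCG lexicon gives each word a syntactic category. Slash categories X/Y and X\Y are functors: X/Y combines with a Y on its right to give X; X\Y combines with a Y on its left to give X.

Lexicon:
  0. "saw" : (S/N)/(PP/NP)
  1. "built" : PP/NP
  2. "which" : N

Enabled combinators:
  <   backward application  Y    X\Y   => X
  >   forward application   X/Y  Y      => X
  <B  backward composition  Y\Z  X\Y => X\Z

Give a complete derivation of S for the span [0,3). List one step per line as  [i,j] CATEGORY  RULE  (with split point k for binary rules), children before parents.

[0,3] S   >
  [0,2] S/N   >
    [0,1] "saw" : (S/N)/(PP/NP)
    [1,2] "built" : PP/NP
  [2,3] "which" : N

[0,1] (S/N)/(PP/NP)  lex  "saw"
[1,2] PP/NP  lex  "built"
[0,2] S/N  >  k=1
[2,3] N  lex  "which"
[0,3] S  >  k=2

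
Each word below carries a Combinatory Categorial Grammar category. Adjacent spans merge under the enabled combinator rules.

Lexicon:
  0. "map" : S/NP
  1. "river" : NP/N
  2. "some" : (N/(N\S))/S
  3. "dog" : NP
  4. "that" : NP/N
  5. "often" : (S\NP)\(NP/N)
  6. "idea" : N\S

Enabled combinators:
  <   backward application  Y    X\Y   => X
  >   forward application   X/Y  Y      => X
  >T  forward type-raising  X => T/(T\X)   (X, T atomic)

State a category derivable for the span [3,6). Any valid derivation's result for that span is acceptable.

[0,7] S   >
  [0,1] "map" : S/NP
  [1,7] NP   >
    [1,2] "river" : NP/N
    [2,7] N   >
      [2,6] N/(N\S)   >
        [2,3] "some" : (N/(N\S))/S
        [3,6] S   <
          [3,4] "dog" : NP
          [4,6] S\NP   <
            [4,5] "that" : NP/N
            [5,6] "often" : (S\NP)\(NP/N)
      [6,7] "idea" : N\S

S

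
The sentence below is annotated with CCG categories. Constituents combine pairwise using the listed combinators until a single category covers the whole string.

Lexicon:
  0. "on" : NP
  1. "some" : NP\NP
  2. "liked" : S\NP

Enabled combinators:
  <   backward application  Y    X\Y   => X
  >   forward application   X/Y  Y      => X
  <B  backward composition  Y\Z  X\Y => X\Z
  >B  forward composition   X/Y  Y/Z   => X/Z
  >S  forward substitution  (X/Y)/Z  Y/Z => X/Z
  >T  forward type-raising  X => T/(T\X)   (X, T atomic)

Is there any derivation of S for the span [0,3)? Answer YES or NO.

YES

[0,3] S   <
  [0,1] "on" : NP
  [1,3] S\NP   <B
    [1,2] "some" : NP\NP
    [2,3] "liked" : S\NP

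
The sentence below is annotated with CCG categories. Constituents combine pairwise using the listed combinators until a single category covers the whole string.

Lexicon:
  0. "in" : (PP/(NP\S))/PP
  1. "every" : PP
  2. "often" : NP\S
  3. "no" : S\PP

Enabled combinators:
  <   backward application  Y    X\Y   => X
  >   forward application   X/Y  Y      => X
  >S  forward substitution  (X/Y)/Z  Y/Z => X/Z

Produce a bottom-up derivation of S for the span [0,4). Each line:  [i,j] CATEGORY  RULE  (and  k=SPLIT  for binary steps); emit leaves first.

[0,1] (PP/(NP\S))/PP  lex  "in"
[1,2] PP  lex  "every"
[0,2] PP/(NP\S)  >  k=1
[2,3] NP\S  lex  "often"
[0,3] PP  >  k=2
[3,4] S\PP  lex  "no"
[0,4] S  <  k=3

[0,4] S   <
  [0,3] PP   >
    [0,2] PP/(NP\S)   >
      [0,1] "in" : (PP/(NP\S))/PP
      [1,2] "every" : PP
    [2,3] "often" : NP\S
  [3,4] "no" : S\PP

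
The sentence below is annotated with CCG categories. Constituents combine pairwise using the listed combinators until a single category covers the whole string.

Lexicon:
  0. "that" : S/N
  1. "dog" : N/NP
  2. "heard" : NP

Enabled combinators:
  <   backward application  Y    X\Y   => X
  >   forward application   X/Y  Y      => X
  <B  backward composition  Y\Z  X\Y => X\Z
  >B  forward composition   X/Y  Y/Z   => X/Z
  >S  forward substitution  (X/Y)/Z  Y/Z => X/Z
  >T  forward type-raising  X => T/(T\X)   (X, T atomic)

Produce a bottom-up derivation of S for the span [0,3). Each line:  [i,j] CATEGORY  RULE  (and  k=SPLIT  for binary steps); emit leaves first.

[0,3] S   >
  [0,1] "that" : S/N
  [1,3] N   >
    [1,2] "dog" : N/NP
    [2,3] "heard" : NP

[0,1] S/N  lex  "that"
[1,2] N/NP  lex  "dog"
[2,3] NP  lex  "heard"
[1,3] N  >  k=2
[0,3] S  >  k=1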